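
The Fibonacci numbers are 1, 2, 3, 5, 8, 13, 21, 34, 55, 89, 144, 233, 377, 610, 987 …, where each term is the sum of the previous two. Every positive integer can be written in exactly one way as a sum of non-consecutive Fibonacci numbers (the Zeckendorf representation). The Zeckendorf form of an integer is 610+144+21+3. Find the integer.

778

610+144+21+3 = 778.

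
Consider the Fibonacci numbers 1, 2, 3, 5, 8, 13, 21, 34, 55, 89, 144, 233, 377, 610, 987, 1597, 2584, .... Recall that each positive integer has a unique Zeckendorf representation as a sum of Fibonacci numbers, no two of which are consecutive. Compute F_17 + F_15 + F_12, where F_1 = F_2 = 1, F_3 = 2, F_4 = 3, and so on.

2351

F_17 + F_15 + F_12 = 1597 + 610 + 144 = 2351.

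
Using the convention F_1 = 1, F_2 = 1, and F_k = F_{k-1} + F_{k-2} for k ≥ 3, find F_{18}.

2584

Iterating the recurrence up to F_{14} = 377 and F_{13} = 233:
F_{15} = F_{14} + F_{13} = 377 + 233 = 610
F_{16} = F_{15} + F_{14} = 610 + 377 = 987
F_{17} = F_{16} + F_{15} = 987 + 610 = 1597
F_{18} = F_{17} + F_{16} = 1597 + 987 = 2584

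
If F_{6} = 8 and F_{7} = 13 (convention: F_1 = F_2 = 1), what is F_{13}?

233

By F_{2k+1} = F_k² + F_{k+1}²: F_{13} = 8² + 13² = 64 + 169 = 233.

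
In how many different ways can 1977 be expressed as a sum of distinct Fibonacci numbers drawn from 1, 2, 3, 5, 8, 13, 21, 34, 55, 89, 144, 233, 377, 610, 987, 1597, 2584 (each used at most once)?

22

1977 = 1597+377+3 = 1597+377+2+1 = 1597+233+144+3 = … (19 more), for 22 in all.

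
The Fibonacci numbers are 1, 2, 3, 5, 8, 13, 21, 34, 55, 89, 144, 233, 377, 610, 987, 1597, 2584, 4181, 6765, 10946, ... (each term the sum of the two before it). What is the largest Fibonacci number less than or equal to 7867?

6765 ≤ 7867 < 10946, so the largest Fibonacci number not exceeding 7867 is 6765.

6765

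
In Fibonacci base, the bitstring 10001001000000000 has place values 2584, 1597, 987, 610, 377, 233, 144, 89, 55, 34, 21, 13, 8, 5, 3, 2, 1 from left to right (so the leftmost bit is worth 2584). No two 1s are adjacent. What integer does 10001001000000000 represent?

3050

Summing the place values of the 1 bits: 2584 + 377 + 89 = 3050.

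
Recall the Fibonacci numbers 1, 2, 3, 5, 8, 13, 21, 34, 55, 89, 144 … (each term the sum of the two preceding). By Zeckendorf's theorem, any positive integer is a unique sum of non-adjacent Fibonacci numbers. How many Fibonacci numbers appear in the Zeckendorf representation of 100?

3

Greedy algorithm:
largest Fibonacci ≤ 100 is 89; 100 − 89 = 11
largest Fibonacci ≤ 11 is 8; 11 − 8 = 3
largest Fibonacci ≤ 3 is 3; 3 − 3 = 0
100 = 89 + 8 + 3, which has 3 terms.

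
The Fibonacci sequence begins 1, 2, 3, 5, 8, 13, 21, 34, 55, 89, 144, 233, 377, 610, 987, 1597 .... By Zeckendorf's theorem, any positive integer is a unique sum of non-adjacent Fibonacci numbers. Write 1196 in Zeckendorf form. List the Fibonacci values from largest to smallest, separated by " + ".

987 + 144 + 55 + 8 + 2

Greedy algorithm:
largest Fibonacci ≤ 1196 is 987; 1196 − 987 = 209
largest Fibonacci ≤ 209 is 144; 209 − 144 = 65
largest Fibonacci ≤ 65 is 55; 65 − 55 = 10
largest Fibonacci ≤ 10 is 8; 10 − 8 = 2
largest Fibonacci ≤ 2 is 2; 2 − 2 = 0
So 1196 = 987 + 144 + 55 + 8 + 2, with no two terms consecutive in the sequence.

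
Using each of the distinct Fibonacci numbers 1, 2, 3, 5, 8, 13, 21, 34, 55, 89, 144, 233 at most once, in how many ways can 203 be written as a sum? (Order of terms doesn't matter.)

203 = 144+55+3+1 = 144+34+21+3+1 = 144+34+13+8+3+1 = 89+55+34+21+3+1 = … (1 more), for 5 in all.

5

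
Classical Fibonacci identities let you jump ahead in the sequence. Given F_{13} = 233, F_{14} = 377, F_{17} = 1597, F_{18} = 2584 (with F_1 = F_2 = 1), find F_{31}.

By the addition formula F_{m+n} = F_m F_{n+1} + F_{m−1} F_n with m=18, n=13: F_{31} = 2584·377 + 1597·233 = 974168 + 372101 = 1346269.

1346269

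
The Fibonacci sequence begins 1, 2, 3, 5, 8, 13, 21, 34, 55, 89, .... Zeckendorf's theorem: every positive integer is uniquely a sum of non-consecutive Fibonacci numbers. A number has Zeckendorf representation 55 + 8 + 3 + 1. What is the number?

67

55 + 8 + 3 + 1 = 67.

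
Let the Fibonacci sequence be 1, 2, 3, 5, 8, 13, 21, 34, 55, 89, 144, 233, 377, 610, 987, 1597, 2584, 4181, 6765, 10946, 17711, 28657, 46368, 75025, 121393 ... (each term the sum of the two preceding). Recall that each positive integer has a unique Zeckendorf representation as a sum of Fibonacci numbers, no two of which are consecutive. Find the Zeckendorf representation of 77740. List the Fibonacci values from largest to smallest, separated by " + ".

take 75025 (≤ 77740); 77740 − 75025 = 2715
take 2584 (≤ 2715); 2715 − 2584 = 131
take 89 (≤ 131); 131 − 89 = 42
take 34 (≤ 42); 42 − 34 = 8
take 8 (≤ 8); 8 − 8 = 0
So 77740 = 75025 + 2584 + 89 + 34 + 8, with no two terms consecutive in the sequence.

75025 + 2584 + 89 + 34 + 8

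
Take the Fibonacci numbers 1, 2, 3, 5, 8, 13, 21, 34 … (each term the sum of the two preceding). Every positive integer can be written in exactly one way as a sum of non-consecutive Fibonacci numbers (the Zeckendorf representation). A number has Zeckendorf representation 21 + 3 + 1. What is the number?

25

21 + 3 + 1 = 25.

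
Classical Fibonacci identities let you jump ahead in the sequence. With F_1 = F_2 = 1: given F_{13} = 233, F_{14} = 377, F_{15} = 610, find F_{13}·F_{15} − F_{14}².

1

233·610 − 377² = 142130 − 142129 = 1. (Cassini's identity: F_{k−1}F_{k+1} − F_k² = (−1)^k.)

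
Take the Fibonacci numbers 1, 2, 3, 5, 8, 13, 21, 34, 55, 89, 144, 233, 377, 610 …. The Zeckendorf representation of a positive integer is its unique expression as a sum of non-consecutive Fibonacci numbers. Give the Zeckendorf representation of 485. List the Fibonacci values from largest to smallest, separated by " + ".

485: greatest Fibonacci not exceeding it is 377, leaving 108
108: greatest Fibonacci not exceeding it is 89, leaving 19
19: greatest Fibonacci not exceeding it is 13, leaving 6
6: greatest Fibonacci not exceeding it is 5, leaving 1
1: greatest Fibonacci not exceeding it is 1, leaving 0
So 485 = 377 + 89 + 13 + 5 + 1, with no two terms consecutive in the sequence.

377 + 89 + 13 + 5 + 1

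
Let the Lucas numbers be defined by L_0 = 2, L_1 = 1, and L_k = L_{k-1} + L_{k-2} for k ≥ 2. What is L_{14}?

843

Iterating the recurrence up to L_{10} = 123 and L_{9} = 76:
L_{11} = L_{10} + L_{9} = 123 + 76 = 199
L_{12} = L_{11} + L_{10} = 199 + 123 = 322
L_{13} = L_{12} + L_{11} = 322 + 199 = 521
L_{14} = L_{13} + L_{12} = 521 + 322 = 843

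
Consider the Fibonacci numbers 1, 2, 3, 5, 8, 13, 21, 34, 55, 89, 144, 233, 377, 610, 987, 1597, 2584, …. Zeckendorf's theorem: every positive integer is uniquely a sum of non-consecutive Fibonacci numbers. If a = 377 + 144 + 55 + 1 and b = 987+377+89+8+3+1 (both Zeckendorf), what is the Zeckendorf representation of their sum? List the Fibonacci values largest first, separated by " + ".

The two numbers are 577 and 1465, so their sum is 2042.
Greedily peel off the largest Fibonacci term at each step:
largest Fibonacci ≤ 2042 is 1597; 2042 − 1597 = 445
largest Fibonacci ≤ 445 is 377; 445 − 377 = 68
largest Fibonacci ≤ 68 is 55; 68 − 55 = 13
largest Fibonacci ≤ 13 is 13; 13 − 13 = 0

1597 + 377 + 55 + 13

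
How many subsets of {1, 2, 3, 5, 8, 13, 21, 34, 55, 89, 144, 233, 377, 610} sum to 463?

9

463 = 377+55+21+8+2 = 377+55+21+5+3+2 = 233+144+55+21+8+2 = 377+55+13+8+5+3+2 = 233+144+55+21+5+3+2 = … (4 more), for 9 in all.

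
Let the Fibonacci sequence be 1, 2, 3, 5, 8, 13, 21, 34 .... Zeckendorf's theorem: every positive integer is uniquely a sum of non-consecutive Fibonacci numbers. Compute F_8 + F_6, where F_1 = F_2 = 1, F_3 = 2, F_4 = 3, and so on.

29

F_8 + F_6 = 21 + 8 = 29.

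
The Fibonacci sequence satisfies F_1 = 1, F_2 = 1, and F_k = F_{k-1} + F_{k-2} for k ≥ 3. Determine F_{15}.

Iterating the recurrence up to F_{10} = 55 and F_{9} = 34:
F_{11} = F_{10} + F_{9} = 55 + 34 = 89
F_{12} = F_{11} + F_{10} = 89 + 55 = 144
F_{13} = F_{12} + F_{11} = 144 + 89 = 233
F_{14} = F_{13} + F_{12} = 233 + 144 = 377
F_{15} = F_{14} + F_{13} = 377 + 233 = 610

610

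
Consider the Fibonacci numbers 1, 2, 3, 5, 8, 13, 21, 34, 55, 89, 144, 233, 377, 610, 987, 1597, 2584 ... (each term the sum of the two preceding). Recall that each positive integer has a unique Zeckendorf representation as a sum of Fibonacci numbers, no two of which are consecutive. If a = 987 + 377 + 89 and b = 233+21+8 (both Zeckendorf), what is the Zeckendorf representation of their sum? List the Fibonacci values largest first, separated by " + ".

1597 + 89 + 21 + 8

The two numbers are 1453 and 262, so their sum is 1715.
Greedily peel off the largest Fibonacci term at each step:
1715 − 1597 = 118
118 − 89 = 29
29 − 21 = 8
8 − 8 = 0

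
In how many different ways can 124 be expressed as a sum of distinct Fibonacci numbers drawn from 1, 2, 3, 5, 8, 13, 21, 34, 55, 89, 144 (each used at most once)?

7

Starting from the Zeckendorf form and repeatedly splitting a term F_k into F_{k−1} + F_{k−2} (when neither is already used) reaches every representation.
124 = 89+34+1 = 89+21+13+1 = 89+21+8+5+1 = 55+34+21+13+1 = … (3 more), for 7 in all.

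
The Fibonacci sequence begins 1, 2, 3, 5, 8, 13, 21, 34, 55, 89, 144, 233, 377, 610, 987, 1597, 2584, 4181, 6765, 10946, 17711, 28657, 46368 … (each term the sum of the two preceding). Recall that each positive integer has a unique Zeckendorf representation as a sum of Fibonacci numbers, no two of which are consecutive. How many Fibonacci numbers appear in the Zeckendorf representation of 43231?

6

28657 ≤ 43231 < 46368, so take 28657; remainder 14574
10946 ≤ 14574 < 17711, so take 10946; remainder 3628
2584 ≤ 3628 < 4181, so take 2584; remainder 1044
987 ≤ 1044 < 1597, so take 987; remainder 57
55 ≤ 57 < 89, so take 55; remainder 2
2 ≤ 2 < 3, so take 2; remainder 0
43231 = 28657 + 10946 + 2584 + 987 + 55 + 2, which has 6 terms.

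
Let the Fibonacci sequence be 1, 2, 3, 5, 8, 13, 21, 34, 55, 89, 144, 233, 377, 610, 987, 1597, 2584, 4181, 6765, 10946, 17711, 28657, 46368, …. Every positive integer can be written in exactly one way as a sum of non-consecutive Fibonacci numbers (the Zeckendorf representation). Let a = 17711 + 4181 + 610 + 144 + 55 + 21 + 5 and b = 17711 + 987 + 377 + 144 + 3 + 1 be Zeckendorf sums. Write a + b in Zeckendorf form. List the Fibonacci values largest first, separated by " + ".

The two numbers are 22727 and 19223, so their sum is 41950.
41950: greatest Fibonacci not exceeding it is 28657, leaving 13293
13293: greatest Fibonacci not exceeding it is 10946, leaving 2347
2347: greatest Fibonacci not exceeding it is 1597, leaving 750
750: greatest Fibonacci not exceeding it is 610, leaving 140
140: greatest Fibonacci not exceeding it is 89, leaving 51
51: greatest Fibonacci not exceeding it is 34, leaving 17
17: greatest Fibonacci not exceeding it is 13, leaving 4
4: greatest Fibonacci not exceeding it is 3, leaving 1
1: greatest Fibonacci not exceeding it is 1, leaving 0

28657 + 10946 + 1597 + 610 + 89 + 34 + 13 + 3 + 1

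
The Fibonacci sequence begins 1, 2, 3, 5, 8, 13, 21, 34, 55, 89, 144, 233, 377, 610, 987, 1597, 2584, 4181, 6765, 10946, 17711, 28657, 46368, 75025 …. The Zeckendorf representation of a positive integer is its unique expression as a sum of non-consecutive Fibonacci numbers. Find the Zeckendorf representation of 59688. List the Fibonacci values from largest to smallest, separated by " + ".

Greedily peel off the largest Fibonacci term at each step:
59688: greatest Fibonacci not exceeding it is 46368, leaving 13320
13320: greatest Fibonacci not exceeding it is 10946, leaving 2374
2374: greatest Fibonacci not exceeding it is 1597, leaving 777
777: greatest Fibonacci not exceeding it is 610, leaving 167
167: greatest Fibonacci not exceeding it is 144, leaving 23
23: greatest Fibonacci not exceeding it is 21, leaving 2
2: greatest Fibonacci not exceeding it is 2, leaving 0
So 59688 = 46368 + 10946 + 1597 + 610 + 144 + 21 + 2, with no two terms consecutive in the sequence.

46368 + 10946 + 1597 + 610 + 144 + 21 + 2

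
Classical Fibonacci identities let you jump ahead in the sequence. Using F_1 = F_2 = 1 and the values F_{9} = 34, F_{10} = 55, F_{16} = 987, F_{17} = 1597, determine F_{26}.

By the addition formula F_{m+n} = F_m F_{n+1} + F_{m−1} F_n with m=10, n=16: F_{26} = 55·1597 + 34·987 = 87835 + 33558 = 121393.

121393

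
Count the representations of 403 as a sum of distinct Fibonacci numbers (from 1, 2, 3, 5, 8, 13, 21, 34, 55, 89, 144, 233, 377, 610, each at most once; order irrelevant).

403 = 377+21+5 = 377+21+3+2 = 377+13+8+5 = 233+144+21+5 = … (10 more), for 14 in all.

14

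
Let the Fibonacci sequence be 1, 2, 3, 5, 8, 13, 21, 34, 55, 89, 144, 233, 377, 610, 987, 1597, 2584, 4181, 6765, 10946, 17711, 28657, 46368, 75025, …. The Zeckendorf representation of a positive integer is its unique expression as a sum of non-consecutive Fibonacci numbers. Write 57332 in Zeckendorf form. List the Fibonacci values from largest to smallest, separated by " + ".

57332 − 46368 = 10964
10964 − 10946 = 18
18 − 13 = 5
5 − 5 = 0
So 57332 = 46368 + 10946 + 13 + 5, with no two terms consecutive in the sequence.

46368 + 10946 + 13 + 5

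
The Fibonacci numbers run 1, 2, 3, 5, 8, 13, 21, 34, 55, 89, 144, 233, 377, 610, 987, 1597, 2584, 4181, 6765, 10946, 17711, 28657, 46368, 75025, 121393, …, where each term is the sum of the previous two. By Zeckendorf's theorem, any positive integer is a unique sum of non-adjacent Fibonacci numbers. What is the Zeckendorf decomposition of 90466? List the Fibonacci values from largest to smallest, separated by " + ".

75025 + 10946 + 4181 + 233 + 55 + 21 + 5

75025 ≤ 90466 < 121393, so take 75025; remainder 15441
10946 ≤ 15441 < 17711, so take 10946; remainder 4495
4181 ≤ 4495 < 6765, so take 4181; remainder 314
233 ≤ 314 < 377, so take 233; remainder 81
55 ≤ 81 < 89, so take 55; remainder 26
21 ≤ 26 < 34, so take 21; remainder 5
5 ≤ 5 < 8, so take 5; remainder 0
So 90466 = 75025 + 10946 + 4181 + 233 + 55 + 21 + 5, with no two terms consecutive in the sequence.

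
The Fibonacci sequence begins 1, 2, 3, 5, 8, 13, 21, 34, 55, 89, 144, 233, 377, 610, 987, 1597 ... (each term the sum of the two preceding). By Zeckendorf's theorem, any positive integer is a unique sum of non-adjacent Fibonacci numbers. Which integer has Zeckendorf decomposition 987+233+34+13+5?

1272

987+233+34+13+5 = 1272.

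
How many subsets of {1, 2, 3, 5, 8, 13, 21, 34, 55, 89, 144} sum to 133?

133 = 89+34+8+2 = 89+34+5+3+2 = 89+21+13+8+2 = … (3 more), for 6 in all.

6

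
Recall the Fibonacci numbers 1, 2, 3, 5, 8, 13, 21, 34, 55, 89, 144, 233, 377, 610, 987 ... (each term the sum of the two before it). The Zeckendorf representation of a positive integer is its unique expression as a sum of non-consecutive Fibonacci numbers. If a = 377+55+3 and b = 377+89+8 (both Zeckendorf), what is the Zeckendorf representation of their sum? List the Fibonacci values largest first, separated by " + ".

610 + 233 + 55 + 8 + 3

The two numbers are 435 and 474, so their sum is 909.
909: greatest Fibonacci not exceeding it is 610, leaving 299
299: greatest Fibonacci not exceeding it is 233, leaving 66
66: greatest Fibonacci not exceeding it is 55, leaving 11
11: greatest Fibonacci not exceeding it is 8, leaving 3
3: greatest Fibonacci not exceeding it is 3, leaving 0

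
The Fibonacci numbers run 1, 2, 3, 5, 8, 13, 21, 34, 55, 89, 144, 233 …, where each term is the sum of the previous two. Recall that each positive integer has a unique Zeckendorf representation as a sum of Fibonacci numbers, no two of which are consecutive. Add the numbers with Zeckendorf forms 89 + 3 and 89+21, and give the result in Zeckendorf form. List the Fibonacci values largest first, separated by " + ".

The two numbers are 92 and 110, so their sum is 202.
Greedy algorithm:
202 − 144 = 58
58 − 55 = 3
3 − 3 = 0

144 + 55 + 3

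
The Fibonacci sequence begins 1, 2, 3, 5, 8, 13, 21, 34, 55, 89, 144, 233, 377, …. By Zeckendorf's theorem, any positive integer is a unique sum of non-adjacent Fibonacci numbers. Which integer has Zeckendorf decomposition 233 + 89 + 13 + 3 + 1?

339

233 + 89 + 13 + 3 + 1 = 339.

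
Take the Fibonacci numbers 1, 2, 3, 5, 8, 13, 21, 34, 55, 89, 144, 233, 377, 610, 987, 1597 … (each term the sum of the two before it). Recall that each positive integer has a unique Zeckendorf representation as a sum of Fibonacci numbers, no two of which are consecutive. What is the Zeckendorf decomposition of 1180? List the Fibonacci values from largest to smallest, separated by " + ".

987 + 144 + 34 + 13 + 2

largest Fibonacci ≤ 1180 is 987; 1180 − 987 = 193
largest Fibonacci ≤ 193 is 144; 193 − 144 = 49
largest Fibonacci ≤ 49 is 34; 49 − 34 = 15
largest Fibonacci ≤ 15 is 13; 15 − 13 = 2
largest Fibonacci ≤ 2 is 2; 2 − 2 = 0
So 1180 = 987 + 144 + 34 + 13 + 2, with no two terms consecutive in the sequence.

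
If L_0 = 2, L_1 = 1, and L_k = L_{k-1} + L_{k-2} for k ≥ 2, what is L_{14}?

Iterating the recurrence up to L_{10} = 123 and L_{9} = 76:
L_{11} = L_{10} + L_{9} = 123 + 76 = 199
L_{12} = L_{11} + L_{10} = 199 + 123 = 322
L_{13} = L_{12} + L_{11} = 322 + 199 = 521
L_{14} = L_{13} + L_{12} = 521 + 322 = 843

843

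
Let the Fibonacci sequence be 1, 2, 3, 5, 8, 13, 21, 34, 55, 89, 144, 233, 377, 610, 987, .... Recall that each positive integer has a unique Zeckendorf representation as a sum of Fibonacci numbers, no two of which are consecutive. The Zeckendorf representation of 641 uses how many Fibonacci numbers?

4

Repeatedly subtract the largest Fibonacci number that fits:
subtract 610 from 641: 31 remains
subtract 21 from 31: 10 remains
subtract 8 from 10: 2 remains
subtract 2 from 2: 0 remains
641 = 610 + 21 + 8 + 2, which has 4 terms.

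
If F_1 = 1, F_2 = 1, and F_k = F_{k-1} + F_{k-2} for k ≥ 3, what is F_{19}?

Iterating the recurrence up to F_{11} = 89 and F_{10} = 55:
F_{12} = F_{11} + F_{10} = 89 + 55 = 144
F_{13} = F_{12} + F_{11} = 144 + 89 = 233
F_{14} = F_{13} + F_{12} = 233 + 144 = 377
F_{15} = F_{14} + F_{13} = 377 + 233 = 610
F_{16} = F_{15} + F_{14} = 610 + 377 = 987
F_{17} = F_{16} + F_{15} = 987 + 610 = 1597
F_{18} = F_{17} + F_{16} = 1597 + 987 = 2584
F_{19} = F_{18} + F_{17} = 2584 + 1597 = 4181

4181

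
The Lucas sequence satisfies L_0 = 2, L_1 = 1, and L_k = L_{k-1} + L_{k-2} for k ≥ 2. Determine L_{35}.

20633239

Iterating the recurrence up to L_{30} = 1860498 and L_{29} = 1149851:
L_{31} = L_{30} + L_{29} = 1860498 + 1149851 = 3010349
L_{32} = L_{31} + L_{30} = 3010349 + 1860498 = 4870847
L_{33} = L_{32} + L_{31} = 4870847 + 3010349 = 7881196
L_{34} = L_{33} + L_{32} = 7881196 + 4870847 = 12752043
L_{35} = L_{34} + L_{33} = 12752043 + 7881196 = 20633239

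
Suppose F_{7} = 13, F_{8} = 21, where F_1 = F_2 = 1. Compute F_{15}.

By the addition formula F_{m+n} = F_m F_{n+1} + F_{m−1} F_n with m=8, n=7: F_{15} = 21·21 + 13·13 = 441 + 169 = 610.

610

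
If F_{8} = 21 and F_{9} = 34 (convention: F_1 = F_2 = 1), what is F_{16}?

By the doubling identity F_{2k} = F_k(2F_{k+1} − F_k): F_{16} = 21·(2·34 − 21) = 21·47 = 987.

987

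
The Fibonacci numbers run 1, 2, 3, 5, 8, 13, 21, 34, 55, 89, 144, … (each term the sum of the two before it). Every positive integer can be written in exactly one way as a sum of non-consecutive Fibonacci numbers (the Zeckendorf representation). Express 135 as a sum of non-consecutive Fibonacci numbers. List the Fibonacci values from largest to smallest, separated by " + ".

89 + 34 + 8 + 3 + 1

Repeatedly subtract the largest Fibonacci number that fits:
135: greatest Fibonacci not exceeding it is 89, leaving 46
46: greatest Fibonacci not exceeding it is 34, leaving 12
12: greatest Fibonacci not exceeding it is 8, leaving 4
4: greatest Fibonacci not exceeding it is 3, leaving 1
1: greatest Fibonacci not exceeding it is 1, leaving 0
So 135 = 89 + 34 + 8 + 3 + 1, with no two terms consecutive in the sequence.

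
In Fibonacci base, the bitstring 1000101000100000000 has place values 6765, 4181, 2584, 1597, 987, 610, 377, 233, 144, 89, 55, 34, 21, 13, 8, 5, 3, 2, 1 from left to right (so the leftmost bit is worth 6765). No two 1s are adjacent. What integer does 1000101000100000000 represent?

Summing the place values of the 1 bits: 6765 + 987 + 377 + 55 = 8184.

8184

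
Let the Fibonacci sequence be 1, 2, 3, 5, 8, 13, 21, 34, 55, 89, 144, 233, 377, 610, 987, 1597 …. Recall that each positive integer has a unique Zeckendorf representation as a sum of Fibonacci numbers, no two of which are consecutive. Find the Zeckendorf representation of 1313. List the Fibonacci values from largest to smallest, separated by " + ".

987 + 233 + 89 + 3 + 1

Repeatedly subtract the largest Fibonacci number that fits:
987 ≤ 1313 < 1597, so take 987; remainder 326
233 ≤ 326 < 377, so take 233; remainder 93
89 ≤ 93 < 144, so take 89; remainder 4
3 ≤ 4 < 5, so take 3; remainder 1
1 ≤ 1 < 2, so take 1; remainder 0
So 1313 = 987 + 233 + 89 + 3 + 1, with no two terms consecutive in the sequence.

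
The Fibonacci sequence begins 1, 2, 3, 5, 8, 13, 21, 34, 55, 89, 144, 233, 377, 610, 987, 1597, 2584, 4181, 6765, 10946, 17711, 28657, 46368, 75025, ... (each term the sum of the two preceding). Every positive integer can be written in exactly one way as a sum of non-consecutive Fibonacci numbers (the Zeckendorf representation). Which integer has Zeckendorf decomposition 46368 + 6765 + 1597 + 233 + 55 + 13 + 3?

46368 + 6765 + 1597 + 233 + 55 + 13 + 3 = 55034.

55034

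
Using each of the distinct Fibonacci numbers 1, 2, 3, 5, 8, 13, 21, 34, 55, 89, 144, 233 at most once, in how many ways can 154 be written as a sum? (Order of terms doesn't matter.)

154 = 144+8+2 = 144+5+3+2 = 89+55+8+2 = … (4 more), for 7 in all.

7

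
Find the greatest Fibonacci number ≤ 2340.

1597 ≤ 2340 < 2584, so the largest Fibonacci number not exceeding 2340 is 1597.

1597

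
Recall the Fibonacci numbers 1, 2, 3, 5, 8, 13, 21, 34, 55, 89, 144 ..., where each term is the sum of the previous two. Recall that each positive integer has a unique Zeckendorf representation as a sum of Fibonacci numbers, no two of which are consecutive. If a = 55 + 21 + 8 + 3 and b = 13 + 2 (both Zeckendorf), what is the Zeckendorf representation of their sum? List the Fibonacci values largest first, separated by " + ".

The two numbers are 87 and 15, so their sum is 102.
102: greatest Fibonacci not exceeding it is 89, leaving 13
13: greatest Fibonacci not exceeding it is 13, leaving 0

89 + 13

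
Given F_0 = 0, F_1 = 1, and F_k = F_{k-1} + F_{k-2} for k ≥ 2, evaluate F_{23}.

28657

Iterating the recurrence up to F_{18} = 2584 and F_{17} = 1597:
F_{19} = F_{18} + F_{17} = 2584 + 1597 = 4181
F_{20} = F_{19} + F_{18} = 4181 + 2584 = 6765
F_{21} = F_{20} + F_{19} = 6765 + 4181 = 10946
F_{22} = F_{21} + F_{20} = 10946 + 6765 = 17711
F_{23} = F_{22} + F_{21} = 17711 + 10946 = 28657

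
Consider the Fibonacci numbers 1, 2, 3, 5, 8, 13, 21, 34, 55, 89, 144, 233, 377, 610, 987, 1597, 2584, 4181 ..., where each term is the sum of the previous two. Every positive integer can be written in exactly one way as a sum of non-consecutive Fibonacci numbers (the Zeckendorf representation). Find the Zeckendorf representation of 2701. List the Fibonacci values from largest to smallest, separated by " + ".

Greedy algorithm:
subtract 2584 from 2701: 117 remains
subtract 89 from 117: 28 remains
subtract 21 from 28: 7 remains
subtract 5 from 7: 2 remains
subtract 2 from 2: 0 remains
So 2701 = 2584 + 89 + 21 + 5 + 2, with no two terms consecutive in the sequence.

2584 + 89 + 21 + 5 + 2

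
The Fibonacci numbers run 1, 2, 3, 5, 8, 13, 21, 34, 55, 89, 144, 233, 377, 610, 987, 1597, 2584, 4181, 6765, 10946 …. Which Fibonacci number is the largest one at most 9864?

6765

6765 ≤ 9864 < 10946, so the largest Fibonacci number not exceeding 9864 is 6765.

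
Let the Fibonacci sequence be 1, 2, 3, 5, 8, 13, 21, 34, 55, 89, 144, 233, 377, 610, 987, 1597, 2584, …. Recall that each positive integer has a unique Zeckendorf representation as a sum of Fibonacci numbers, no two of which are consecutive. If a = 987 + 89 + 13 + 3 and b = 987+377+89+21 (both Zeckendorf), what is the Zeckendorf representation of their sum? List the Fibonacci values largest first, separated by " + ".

1597 + 610 + 233 + 89 + 34 + 3

The two numbers are 1092 and 1474, so their sum is 2566.
Greedily peel off the largest Fibonacci term at each step:
largest Fibonacci ≤ 2566 is 1597; 2566 − 1597 = 969
largest Fibonacci ≤ 969 is 610; 969 − 610 = 359
largest Fibonacci ≤ 359 is 233; 359 − 233 = 126
largest Fibonacci ≤ 126 is 89; 126 − 89 = 37
largest Fibonacci ≤ 37 is 34; 37 − 34 = 3
largest Fibonacci ≤ 3 is 3; 3 − 3 = 0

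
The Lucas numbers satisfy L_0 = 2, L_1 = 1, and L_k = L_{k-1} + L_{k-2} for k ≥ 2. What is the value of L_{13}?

521

Iterating the recurrence up to L_{5} = 11 and L_{4} = 7:
L_{6} = L_{5} + L_{4} = 11 + 7 = 18
L_{7} = L_{6} + L_{5} = 18 + 11 = 29
L_{8} = L_{7} + L_{6} = 29 + 18 = 47
L_{9} = L_{8} + L_{7} = 47 + 29 = 76
L_{10} = L_{9} + L_{8} = 76 + 47 = 123
L_{11} = L_{10} + L_{9} = 123 + 76 = 199
L_{12} = L_{11} + L_{10} = 199 + 123 = 322
L_{13} = L_{12} + L_{11} = 322 + 199 = 521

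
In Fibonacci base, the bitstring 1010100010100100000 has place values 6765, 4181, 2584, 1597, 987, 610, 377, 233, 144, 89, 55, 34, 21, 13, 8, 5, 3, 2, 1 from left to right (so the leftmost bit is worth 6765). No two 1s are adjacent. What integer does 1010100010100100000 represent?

10548

Summing the place values of the 1 bits: 6765 + 2584 + 987 + 144 + 55 + 13 = 10548.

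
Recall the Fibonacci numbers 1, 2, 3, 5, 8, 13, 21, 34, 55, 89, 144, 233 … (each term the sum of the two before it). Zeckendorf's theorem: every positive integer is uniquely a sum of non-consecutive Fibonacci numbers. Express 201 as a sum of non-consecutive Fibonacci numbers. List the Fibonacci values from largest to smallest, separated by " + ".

144 + 55 + 2

largest Fibonacci ≤ 201 is 144; 201 − 144 = 57
largest Fibonacci ≤ 57 is 55; 57 − 55 = 2
largest Fibonacci ≤ 2 is 2; 2 − 2 = 0
So 201 = 144 + 55 + 2, with no two terms consecutive in the sequence.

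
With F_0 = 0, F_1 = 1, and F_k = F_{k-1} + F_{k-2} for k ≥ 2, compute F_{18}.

2584

Iterating the recurrence up to F_{10} = 55 and F_{9} = 34:
F_{11} = F_{10} + F_{9} = 55 + 34 = 89
F_{12} = F_{11} + F_{10} = 89 + 55 = 144
F_{13} = F_{12} + F_{11} = 144 + 89 = 233
F_{14} = F_{13} + F_{12} = 233 + 144 = 377
F_{15} = F_{14} + F_{13} = 377 + 233 = 610
F_{16} = F_{15} + F_{14} = 610 + 377 = 987
F_{17} = F_{16} + F_{15} = 987 + 610 = 1597
F_{18} = F_{17} + F_{16} = 1597 + 987 = 2584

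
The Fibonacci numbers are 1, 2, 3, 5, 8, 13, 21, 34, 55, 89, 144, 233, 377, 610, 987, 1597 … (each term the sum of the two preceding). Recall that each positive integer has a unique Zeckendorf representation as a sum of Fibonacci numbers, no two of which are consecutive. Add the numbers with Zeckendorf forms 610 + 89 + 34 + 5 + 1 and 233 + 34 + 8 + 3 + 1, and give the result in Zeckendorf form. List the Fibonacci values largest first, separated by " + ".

The two numbers are 739 and 279, so their sum is 1018.
subtract 987 from 1018: 31 remains
subtract 21 from 31: 10 remains
subtract 8 from 10: 2 remains
subtract 2 from 2: 0 remains

987 + 21 + 8 + 2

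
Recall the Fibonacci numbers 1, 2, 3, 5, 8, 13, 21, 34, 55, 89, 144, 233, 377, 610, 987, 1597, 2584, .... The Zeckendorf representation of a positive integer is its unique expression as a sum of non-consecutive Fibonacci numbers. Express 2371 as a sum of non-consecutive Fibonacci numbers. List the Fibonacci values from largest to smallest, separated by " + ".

take 1597 (≤ 2371); 2371 − 1597 = 774
take 610 (≤ 774); 774 − 610 = 164
take 144 (≤ 164); 164 − 144 = 20
take 13 (≤ 20); 20 − 13 = 7
take 5 (≤ 7); 7 − 5 = 2
take 2 (≤ 2); 2 − 2 = 0
So 2371 = 1597 + 610 + 144 + 13 + 5 + 2, with no two terms consecutive in the sequence.

1597 + 610 + 144 + 13 + 5 + 2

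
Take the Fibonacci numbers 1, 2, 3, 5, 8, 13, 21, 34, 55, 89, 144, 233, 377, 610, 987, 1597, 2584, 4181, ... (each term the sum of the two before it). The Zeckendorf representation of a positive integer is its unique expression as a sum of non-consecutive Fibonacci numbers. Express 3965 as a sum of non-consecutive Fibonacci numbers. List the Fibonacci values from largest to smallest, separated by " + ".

2584 + 987 + 377 + 13 + 3 + 1

3965 − 2584 = 1381
1381 − 987 = 394
394 − 377 = 17
17 − 13 = 4
4 − 3 = 1
1 − 1 = 0
So 3965 = 2584 + 987 + 377 + 13 + 3 + 1, with no two terms consecutive in the sequence.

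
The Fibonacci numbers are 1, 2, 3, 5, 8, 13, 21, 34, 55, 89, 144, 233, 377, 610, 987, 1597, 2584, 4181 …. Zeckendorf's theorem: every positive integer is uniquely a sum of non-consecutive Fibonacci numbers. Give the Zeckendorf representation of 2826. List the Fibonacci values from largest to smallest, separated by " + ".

Greedily peel off the largest Fibonacci term at each step:
2826: greatest Fibonacci not exceeding it is 2584, leaving 242
242: greatest Fibonacci not exceeding it is 233, leaving 9
9: greatest Fibonacci not exceeding it is 8, leaving 1
1: greatest Fibonacci not exceeding it is 1, leaving 0
So 2826 = 2584 + 233 + 8 + 1, with no two terms consecutive in the sequence.

2584 + 233 + 8 + 1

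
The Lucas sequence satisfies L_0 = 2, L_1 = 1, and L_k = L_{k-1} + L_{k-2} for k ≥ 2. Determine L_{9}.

76

Iterating the recurrence up to L_{3} = 4 and L_{2} = 3:
L_{4} = L_{3} + L_{2} = 4 + 3 = 7
L_{5} = L_{4} + L_{3} = 7 + 4 = 11
L_{6} = L_{5} + L_{4} = 11 + 7 = 18
L_{7} = L_{6} + L_{5} = 18 + 11 = 29
L_{8} = L_{7} + L_{6} = 29 + 18 = 47
L_{9} = L_{8} + L_{7} = 47 + 29 = 76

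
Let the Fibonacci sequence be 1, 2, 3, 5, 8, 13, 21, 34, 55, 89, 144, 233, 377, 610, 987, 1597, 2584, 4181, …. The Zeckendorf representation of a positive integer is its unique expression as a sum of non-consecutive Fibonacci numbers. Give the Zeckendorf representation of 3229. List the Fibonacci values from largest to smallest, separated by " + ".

Repeatedly subtract the largest Fibonacci number that fits:
largest Fibonacci ≤ 3229 is 2584; 3229 − 2584 = 645
largest Fibonacci ≤ 645 is 610; 645 − 610 = 35
largest Fibonacci ≤ 35 is 34; 35 − 34 = 1
largest Fibonacci ≤ 1 is 1; 1 − 1 = 0
So 3229 = 2584 + 610 + 34 + 1, with no two terms consecutive in the sequence.

2584 + 610 + 34 + 1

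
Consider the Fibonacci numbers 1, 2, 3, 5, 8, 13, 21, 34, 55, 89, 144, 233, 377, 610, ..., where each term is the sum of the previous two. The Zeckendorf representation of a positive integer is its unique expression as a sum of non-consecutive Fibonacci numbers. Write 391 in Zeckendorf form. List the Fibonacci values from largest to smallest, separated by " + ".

377 + 13 + 1

Greedily peel off the largest Fibonacci term at each step:
take 377 (≤ 391); 391 − 377 = 14
take 13 (≤ 14); 14 − 13 = 1
take 1 (≤ 1); 1 − 1 = 0
So 391 = 377 + 13 + 1, with no two terms consecutive in the sequence.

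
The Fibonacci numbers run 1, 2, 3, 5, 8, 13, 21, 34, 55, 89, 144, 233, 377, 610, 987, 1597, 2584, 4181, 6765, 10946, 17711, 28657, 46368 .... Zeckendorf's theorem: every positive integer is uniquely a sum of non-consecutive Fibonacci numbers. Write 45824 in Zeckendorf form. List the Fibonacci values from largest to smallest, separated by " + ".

28657 + 10946 + 4181 + 1597 + 377 + 55 + 8 + 3

45824 − 28657 = 17167
17167 − 10946 = 6221
6221 − 4181 = 2040
2040 − 1597 = 443
443 − 377 = 66
66 − 55 = 11
11 − 8 = 3
3 − 3 = 0
So 45824 = 28657 + 10946 + 4181 + 1597 + 377 + 55 + 8 + 3, with no two terms consecutive in the sequence.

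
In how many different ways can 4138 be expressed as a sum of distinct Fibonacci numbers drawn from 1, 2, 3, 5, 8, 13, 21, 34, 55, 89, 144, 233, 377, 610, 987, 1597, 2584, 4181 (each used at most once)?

4138 = 2584+987+377+144+34+8+3+1 = 2584+987+377+144+21+13+8+3+1 = 2584+987+377+89+55+34+8+3+1 = … (7 more), for 10 in all.

10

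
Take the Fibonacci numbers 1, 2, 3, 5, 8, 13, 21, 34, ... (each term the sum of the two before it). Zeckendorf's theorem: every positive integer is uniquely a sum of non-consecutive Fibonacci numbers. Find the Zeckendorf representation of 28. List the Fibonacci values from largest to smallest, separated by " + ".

21 + 5 + 2

take 21 (≤ 28); 28 − 21 = 7
take 5 (≤ 7); 7 − 5 = 2
take 2 (≤ 2); 2 − 2 = 0
So 28 = 21 + 5 + 2, with no two terms consecutive in the sequence.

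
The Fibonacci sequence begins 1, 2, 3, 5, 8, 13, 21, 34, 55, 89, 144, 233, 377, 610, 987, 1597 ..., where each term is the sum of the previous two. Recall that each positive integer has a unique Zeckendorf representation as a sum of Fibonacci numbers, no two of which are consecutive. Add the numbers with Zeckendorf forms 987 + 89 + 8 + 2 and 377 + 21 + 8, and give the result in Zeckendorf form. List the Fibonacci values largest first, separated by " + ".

The two numbers are 1086 and 406, so their sum is 1492.
take 987 (≤ 1492); 1492 − 987 = 505
take 377 (≤ 505); 505 − 377 = 128
take 89 (≤ 128); 128 − 89 = 39
take 34 (≤ 39); 39 − 34 = 5
take 5 (≤ 5); 5 − 5 = 0

987 + 377 + 89 + 34 + 5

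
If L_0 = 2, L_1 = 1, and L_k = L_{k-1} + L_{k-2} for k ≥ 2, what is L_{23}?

Iterating the recurrence up to L_{15} = 1364 and L_{14} = 843:
L_{16} = L_{15} + L_{14} = 1364 + 843 = 2207
L_{17} = L_{16} + L_{15} = 2207 + 1364 = 3571
L_{18} = L_{17} + L_{16} = 3571 + 2207 = 5778
L_{19} = L_{18} + L_{17} = 5778 + 3571 = 9349
L_{20} = L_{19} + L_{18} = 9349 + 5778 = 15127
L_{21} = L_{20} + L_{19} = 15127 + 9349 = 24476
L_{22} = L_{21} + L_{20} = 24476 + 15127 = 39603
L_{23} = L_{22} + L_{21} = 39603 + 24476 = 64079

64079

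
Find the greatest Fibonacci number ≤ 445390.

317811 ≤ 445390 < 514229, so the largest Fibonacci number not exceeding 445390 is 317811.

317811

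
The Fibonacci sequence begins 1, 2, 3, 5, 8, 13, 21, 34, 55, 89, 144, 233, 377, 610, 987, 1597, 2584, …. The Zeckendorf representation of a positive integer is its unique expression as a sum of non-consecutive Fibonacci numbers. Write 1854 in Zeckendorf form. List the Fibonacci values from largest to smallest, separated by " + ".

1597 + 233 + 21 + 3

1597 ≤ 1854 < 2584, so take 1597; remainder 257
233 ≤ 257 < 377, so take 233; remainder 24
21 ≤ 24 < 34, so take 21; remainder 3
3 ≤ 3 < 5, so take 3; remainder 0
So 1854 = 1597 + 233 + 21 + 3, with no two terms consecutive in the sequence.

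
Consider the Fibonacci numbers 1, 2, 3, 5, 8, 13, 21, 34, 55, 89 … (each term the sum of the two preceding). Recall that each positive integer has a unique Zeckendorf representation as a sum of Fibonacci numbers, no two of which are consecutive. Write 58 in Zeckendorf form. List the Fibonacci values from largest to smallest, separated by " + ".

58: greatest Fibonacci not exceeding it is 55, leaving 3
3: greatest Fibonacci not exceeding it is 3, leaving 0
So 58 = 55 + 3, with no two terms consecutive in the sequence.

55 + 3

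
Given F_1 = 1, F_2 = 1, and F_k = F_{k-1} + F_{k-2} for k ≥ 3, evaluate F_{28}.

Iterating the recurrence up to F_{24} = 46368 and F_{23} = 28657:
F_{25} = F_{24} + F_{23} = 46368 + 28657 = 75025
F_{26} = F_{25} + F_{24} = 75025 + 46368 = 121393
F_{27} = F_{26} + F_{25} = 121393 + 75025 = 196418
F_{28} = F_{27} + F_{26} = 196418 + 121393 = 317811

317811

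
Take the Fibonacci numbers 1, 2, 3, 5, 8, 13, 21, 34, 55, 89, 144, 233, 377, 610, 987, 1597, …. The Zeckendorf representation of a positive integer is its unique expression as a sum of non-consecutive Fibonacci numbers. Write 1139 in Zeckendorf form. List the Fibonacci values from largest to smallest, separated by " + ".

1139: greatest Fibonacci not exceeding it is 987, leaving 152
152: greatest Fibonacci not exceeding it is 144, leaving 8
8: greatest Fibonacci not exceeding it is 8, leaving 0
So 1139 = 987 + 144 + 8, with no two terms consecutive in the sequence.

987 + 144 + 8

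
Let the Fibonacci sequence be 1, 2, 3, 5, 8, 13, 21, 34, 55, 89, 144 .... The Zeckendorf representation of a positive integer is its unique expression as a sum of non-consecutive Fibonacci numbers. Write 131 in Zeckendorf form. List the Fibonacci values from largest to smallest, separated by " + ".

Repeatedly subtract the largest Fibonacci number that fits:
largest Fibonacci ≤ 131 is 89; 131 − 89 = 42
largest Fibonacci ≤ 42 is 34; 42 − 34 = 8
largest Fibonacci ≤ 8 is 8; 8 − 8 = 0
So 131 = 89 + 34 + 8, with no two terms consecutive in the sequence.

89 + 34 + 8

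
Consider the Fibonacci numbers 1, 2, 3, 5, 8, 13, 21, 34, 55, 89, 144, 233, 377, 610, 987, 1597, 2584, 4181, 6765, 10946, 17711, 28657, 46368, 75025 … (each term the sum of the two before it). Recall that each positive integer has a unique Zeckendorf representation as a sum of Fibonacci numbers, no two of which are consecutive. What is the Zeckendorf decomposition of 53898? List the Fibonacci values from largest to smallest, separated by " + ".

Greedy algorithm:
53898: greatest Fibonacci not exceeding it is 46368, leaving 7530
7530: greatest Fibonacci not exceeding it is 6765, leaving 765
765: greatest Fibonacci not exceeding it is 610, leaving 155
155: greatest Fibonacci not exceeding it is 144, leaving 11
11: greatest Fibonacci not exceeding it is 8, leaving 3
3: greatest Fibonacci not exceeding it is 3, leaving 0
So 53898 = 46368 + 6765 + 610 + 144 + 8 + 3, with no two terms consecutive in the sequence.

46368 + 6765 + 610 + 144 + 8 + 3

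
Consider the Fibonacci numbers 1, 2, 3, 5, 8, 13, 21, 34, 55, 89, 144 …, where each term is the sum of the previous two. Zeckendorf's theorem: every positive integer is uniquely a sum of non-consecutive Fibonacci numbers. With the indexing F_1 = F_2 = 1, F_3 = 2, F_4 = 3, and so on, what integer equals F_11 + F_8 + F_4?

113

F_11 + F_8 + F_4 = 89 + 21 + 3 = 113.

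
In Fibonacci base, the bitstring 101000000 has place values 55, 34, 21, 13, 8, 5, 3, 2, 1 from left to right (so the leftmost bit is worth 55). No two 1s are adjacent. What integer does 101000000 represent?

76

Summing the place values of the 1 bits: 55 + 21 = 76.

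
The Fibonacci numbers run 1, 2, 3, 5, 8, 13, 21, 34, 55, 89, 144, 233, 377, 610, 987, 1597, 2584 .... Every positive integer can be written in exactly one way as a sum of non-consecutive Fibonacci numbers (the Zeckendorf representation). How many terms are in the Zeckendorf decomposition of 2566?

6

2566 − 1597 = 969
969 − 610 = 359
359 − 233 = 126
126 − 89 = 37
37 − 34 = 3
3 − 3 = 0
2566 = 1597 + 610 + 233 + 89 + 34 + 3, which has 6 terms.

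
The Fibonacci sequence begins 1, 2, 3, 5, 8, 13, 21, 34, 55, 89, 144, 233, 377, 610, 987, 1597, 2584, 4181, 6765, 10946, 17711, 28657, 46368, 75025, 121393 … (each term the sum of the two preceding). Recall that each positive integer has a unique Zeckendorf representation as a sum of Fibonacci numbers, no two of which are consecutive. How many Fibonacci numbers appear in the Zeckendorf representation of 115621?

6

Greedily peel off the largest Fibonacci term at each step:
115621 − 75025 = 40596
40596 − 28657 = 11939
11939 − 10946 = 993
993 − 987 = 6
6 − 5 = 1
1 − 1 = 0
115621 = 75025 + 28657 + 10946 + 987 + 5 + 1, which has 6 terms.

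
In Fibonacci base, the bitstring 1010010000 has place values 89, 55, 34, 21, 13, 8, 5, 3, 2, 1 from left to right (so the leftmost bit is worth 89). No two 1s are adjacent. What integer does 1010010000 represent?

Summing the place values of the 1 bits: 89 + 34 + 8 = 131.

131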